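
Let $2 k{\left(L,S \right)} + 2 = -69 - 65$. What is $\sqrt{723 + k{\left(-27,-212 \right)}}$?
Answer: $\sqrt{655} \approx 25.593$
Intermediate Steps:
$k{\left(L,S \right)} = -68$ ($k{\left(L,S \right)} = -1 + \frac{-69 - 65}{2} = -1 + \frac{1}{2} \left(-134\right) = -1 - 67 = -68$)
$\sqrt{723 + k{\left(-27,-212 \right)}} = \sqrt{723 - 68} = \sqrt{655}$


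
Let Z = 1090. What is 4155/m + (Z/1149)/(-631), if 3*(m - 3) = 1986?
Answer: 602345819/96427527 ≈ 6.2466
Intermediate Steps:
m = 665 (m = 3 + (⅓)*1986 = 3 + 662 = 665)
4155/m + (Z/1149)/(-631) = 4155/665 + (1090/1149)/(-631) = 4155*(1/665) + (1090*(1/1149))*(-1/631) = 831/133 + (1090/1149)*(-1/631) = 831/133 - 1090/725019 = 602345819/96427527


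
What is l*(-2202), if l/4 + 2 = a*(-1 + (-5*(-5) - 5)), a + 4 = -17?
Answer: 3532008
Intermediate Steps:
a = -21 (a = -4 - 17 = -21)
l = -1604 (l = -8 + 4*(-21*(-1 + (-5*(-5) - 5))) = -8 + 4*(-21*(-1 + (25 - 5))) = -8 + 4*(-21*(-1 + 20)) = -8 + 4*(-21*19) = -8 + 4*(-399) = -8 - 1596 = -1604)
l*(-2202) = -1604*(-2202) = 3532008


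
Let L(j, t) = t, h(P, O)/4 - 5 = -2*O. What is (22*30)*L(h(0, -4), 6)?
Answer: 3960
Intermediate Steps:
h(P, O) = 20 - 8*O (h(P, O) = 20 + 4*(-2*O) = 20 - 8*O)
(22*30)*L(h(0, -4), 6) = (22*30)*6 = 660*6 = 3960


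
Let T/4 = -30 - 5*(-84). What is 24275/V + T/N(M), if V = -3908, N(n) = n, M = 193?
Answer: 1411405/754244 ≈ 1.8713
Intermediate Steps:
T = 1560 (T = 4*(-30 - 5*(-84)) = 4*(-30 + 420) = 4*390 = 1560)
24275/V + T/N(M) = 24275/(-3908) + 1560/193 = 24275*(-1/3908) + 1560*(1/193) = -24275/3908 + 1560/193 = 1411405/754244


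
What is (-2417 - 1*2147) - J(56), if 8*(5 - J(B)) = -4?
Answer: -9139/2 ≈ -4569.5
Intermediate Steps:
J(B) = 11/2 (J(B) = 5 - ⅛*(-4) = 5 + ½ = 11/2)
(-2417 - 1*2147) - J(56) = (-2417 - 1*2147) - 1*11/2 = (-2417 - 2147) - 11/2 = -4564 - 11/2 = -9139/2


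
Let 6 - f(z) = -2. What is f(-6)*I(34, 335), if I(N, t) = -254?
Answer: -2032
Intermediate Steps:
f(z) = 8 (f(z) = 6 - 1*(-2) = 6 + 2 = 8)
f(-6)*I(34, 335) = 8*(-254) = -2032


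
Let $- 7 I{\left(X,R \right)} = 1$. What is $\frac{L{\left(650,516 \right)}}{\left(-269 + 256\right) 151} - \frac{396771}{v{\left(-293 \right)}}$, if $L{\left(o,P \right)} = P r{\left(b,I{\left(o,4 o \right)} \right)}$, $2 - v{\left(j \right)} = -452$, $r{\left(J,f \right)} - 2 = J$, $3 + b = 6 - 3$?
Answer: $- \frac{779330001}{891202} \approx -874.47$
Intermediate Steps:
$I{\left(X,R \right)} = - \frac{1}{7}$ ($I{\left(X,R \right)} = \left(- \frac{1}{7}\right) 1 = - \frac{1}{7}$)
$b = 0$ ($b = -3 + \left(6 - 3\right) = -3 + 3 = 0$)
$r{\left(J,f \right)} = 2 + J$
$v{\left(j \right)} = 454$ ($v{\left(j \right)} = 2 - -452 = 2 + 452 = 454$)
$L{\left(o,P \right)} = 2 P$ ($L{\left(o,P \right)} = P \left(2 + 0\right) = P 2 = 2 P$)
$\frac{L{\left(650,516 \right)}}{\left(-269 + 256\right) 151} - \frac{396771}{v{\left(-293 \right)}} = \frac{2 \cdot 516}{\left(-269 + 256\right) 151} - \frac{396771}{454} = \frac{1032}{\left(-13\right) 151} - \frac{396771}{454} = \frac{1032}{-1963} - \frac{396771}{454} = 1032 \left(- \frac{1}{1963}\right) - \frac{396771}{454} = - \frac{1032}{1963} - \frac{396771}{454} = - \frac{779330001}{891202}$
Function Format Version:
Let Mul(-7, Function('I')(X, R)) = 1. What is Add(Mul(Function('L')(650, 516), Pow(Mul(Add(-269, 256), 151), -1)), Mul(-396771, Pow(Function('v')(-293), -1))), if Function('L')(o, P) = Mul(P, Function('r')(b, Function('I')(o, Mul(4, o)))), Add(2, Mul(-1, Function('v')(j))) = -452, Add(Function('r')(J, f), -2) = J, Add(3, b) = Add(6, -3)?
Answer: Rational(-779330001, 891202) ≈ -874.47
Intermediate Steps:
Function('I')(X, R) = Rational(-1, 7) (Function('I')(X, R) = Mul(Rational(-1, 7), 1) = Rational(-1, 7))
b = 0 (b = Add(-3, Add(6, -3)) = Add(-3, 3) = 0)
Function('r')(J, f) = Add(2, J)
Function('v')(j) = 454 (Function('v')(j) = Add(2, Mul(-1, -452)) = Add(2, 452) = 454)
Function('L')(o, P) = Mul(2, P) (Function('L')(o, P) = Mul(P, Add(2, 0)) = Mul(P, 2) = Mul(2, P))
Add(Mul(Function('L')(650, 516), Pow(Mul(Add(-269, 256), 151), -1)), Mul(-396771, Pow(Function('v')(-293), -1))) = Add(Mul(Mul(2, 516), Pow(Mul(Add(-269, 256), 151), -1)), Mul(-396771, Pow(454, -1))) = Add(Mul(1032, Pow(Mul(-13, 151), -1)), Mul(-396771, Rational(1, 454))) = Add(Mul(1032, Pow(-1963, -1)), Rational(-396771, 454)) = Add(Mul(1032, Rational(-1, 1963)), Rational(-396771, 454)) = Add(Rational(-1032, 1963), Rational(-396771, 454)) = Rational(-779330001, 891202)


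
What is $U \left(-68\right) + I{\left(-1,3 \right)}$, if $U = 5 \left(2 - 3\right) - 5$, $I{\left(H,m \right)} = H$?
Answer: $679$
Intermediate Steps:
$U = -10$ ($U = 5 \left(2 - 3\right) - 5 = 5 \left(-1\right) - 5 = -5 - 5 = -10$)
$U \left(-68\right) + I{\left(-1,3 \right)} = \left(-10\right) \left(-68\right) - 1 = 680 - 1 = 679$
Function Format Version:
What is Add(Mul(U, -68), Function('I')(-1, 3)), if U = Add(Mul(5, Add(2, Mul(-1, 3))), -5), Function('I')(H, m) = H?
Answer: 679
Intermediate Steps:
U = -10 (U = Add(Mul(5, Add(2, -3)), -5) = Add(Mul(5, -1), -5) = Add(-5, -5) = -10)
Add(Mul(U, -68), Function('I')(-1, 3)) = Add(Mul(-10, -68), -1) = Add(680, -1) = 679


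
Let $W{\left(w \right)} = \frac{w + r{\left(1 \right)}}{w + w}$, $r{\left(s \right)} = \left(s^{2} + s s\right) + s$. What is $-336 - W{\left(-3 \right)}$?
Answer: $-336$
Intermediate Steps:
$r{\left(s \right)} = s + 2 s^{2}$ ($r{\left(s \right)} = \left(s^{2} + s^{2}\right) + s = 2 s^{2} + s = s + 2 s^{2}$)
$W{\left(w \right)} = \frac{3 + w}{2 w}$ ($W{\left(w \right)} = \frac{w + 1 \left(1 + 2 \cdot 1\right)}{w + w} = \frac{w + 1 \left(1 + 2\right)}{2 w} = \left(w + 1 \cdot 3\right) \frac{1}{2 w} = \left(w + 3\right) \frac{1}{2 w} = \left(3 + w\right) \frac{1}{2 w} = \frac{3 + w}{2 w}$)
$-336 - W{\left(-3 \right)} = -336 - \frac{3 - 3}{2 \left(-3\right)} = -336 - \frac{1}{2} \left(- \frac{1}{3}\right) 0 = -336 - 0 = -336 + 0 = -336$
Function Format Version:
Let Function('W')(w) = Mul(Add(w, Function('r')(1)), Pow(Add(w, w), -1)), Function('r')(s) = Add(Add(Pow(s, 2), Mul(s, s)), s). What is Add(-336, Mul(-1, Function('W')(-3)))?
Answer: -336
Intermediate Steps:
Function('r')(s) = Add(s, Mul(2, Pow(s, 2))) (Function('r')(s) = Add(Add(Pow(s, 2), Pow(s, 2)), s) = Add(Mul(2, Pow(s, 2)), s) = Add(s, Mul(2, Pow(s, 2))))
Function('W')(w) = Mul(Rational(1, 2), Pow(w, -1), Add(3, w)) (Function('W')(w) = Mul(Add(w, Mul(1, Add(1, Mul(2, 1)))), Pow(Add(w, w), -1)) = Mul(Add(w, Mul(1, Add(1, 2))), Pow(Mul(2, w), -1)) = Mul(Add(w, Mul(1, 3)), Mul(Rational(1, 2), Pow(w, -1))) = Mul(Add(w, 3), Mul(Rational(1, 2), Pow(w, -1))) = Mul(Add(3, w), Mul(Rational(1, 2), Pow(w, -1))) = Mul(Rational(1, 2), Pow(w, -1), Add(3, w)))
Add(-336, Mul(-1, Function('W')(-3))) = Add(-336, Mul(-1, Mul(Rational(1, 2), Pow(-3, -1), Add(3, -3)))) = Add(-336, Mul(-1, Mul(Rational(1, 2), Rational(-1, 3), 0))) = Add(-336, Mul(-1, 0)) = Add(-336, 0) = -336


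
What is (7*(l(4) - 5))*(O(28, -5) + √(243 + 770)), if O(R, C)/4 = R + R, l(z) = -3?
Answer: -12544 - 56*√1013 ≈ -14326.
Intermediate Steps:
O(R, C) = 8*R (O(R, C) = 4*(R + R) = 4*(2*R) = 8*R)
(7*(l(4) - 5))*(O(28, -5) + √(243 + 770)) = (7*(-3 - 5))*(8*28 + √(243 + 770)) = (7*(-8))*(224 + √1013) = -56*(224 + √1013) = -12544 - 56*√1013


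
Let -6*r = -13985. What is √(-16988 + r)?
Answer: I*√527658/6 ≈ 121.07*I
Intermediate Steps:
r = 13985/6 (r = -⅙*(-13985) = 13985/6 ≈ 2330.8)
√(-16988 + r) = √(-16988 + 13985/6) = √(-87943/6) = I*√527658/6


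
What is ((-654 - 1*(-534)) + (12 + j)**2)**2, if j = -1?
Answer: 1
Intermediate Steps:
((-654 - 1*(-534)) + (12 + j)**2)**2 = ((-654 - 1*(-534)) + (12 - 1)**2)**2 = ((-654 + 534) + 11**2)**2 = (-120 + 121)**2 = 1**2 = 1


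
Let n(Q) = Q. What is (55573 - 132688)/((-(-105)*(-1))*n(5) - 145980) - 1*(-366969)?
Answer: 3584191364/9767 ≈ 3.6697e+5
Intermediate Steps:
(55573 - 132688)/((-(-105)*(-1))*n(5) - 145980) - 1*(-366969) = (55573 - 132688)/(-(-105)*(-1)*5 - 145980) - 1*(-366969) = -77115/(-35*3*5 - 145980) + 366969 = -77115/(-105*5 - 145980) + 366969 = -77115/(-525 - 145980) + 366969 = -77115/(-146505) + 366969 = -77115*(-1/146505) + 366969 = 5141/9767 + 366969 = 3584191364/9767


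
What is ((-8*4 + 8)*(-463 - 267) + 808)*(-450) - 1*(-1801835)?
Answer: -6445765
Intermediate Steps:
((-8*4 + 8)*(-463 - 267) + 808)*(-450) - 1*(-1801835) = ((-32 + 8)*(-730) + 808)*(-450) + 1801835 = (-24*(-730) + 808)*(-450) + 1801835 = (17520 + 808)*(-450) + 1801835 = 18328*(-450) + 1801835 = -8247600 + 1801835 = -6445765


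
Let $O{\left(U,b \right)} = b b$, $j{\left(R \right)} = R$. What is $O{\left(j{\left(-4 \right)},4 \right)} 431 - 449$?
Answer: $6447$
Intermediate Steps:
$O{\left(U,b \right)} = b^{2}$
$O{\left(j{\left(-4 \right)},4 \right)} 431 - 449 = 4^{2} \cdot 431 - 449 = 16 \cdot 431 - 449 = 6896 - 449 = 6447$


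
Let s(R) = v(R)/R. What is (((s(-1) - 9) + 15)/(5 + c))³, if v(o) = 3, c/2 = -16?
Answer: -1/729 ≈ -0.0013717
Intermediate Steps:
c = -32 (c = 2*(-16) = -32)
s(R) = 3/R
(((s(-1) - 9) + 15)/(5 + c))³ = (((3/(-1) - 9) + 15)/(5 - 32))³ = (((3*(-1) - 9) + 15)/(-27))³ = (((-3 - 9) + 15)*(-1/27))³ = ((-12 + 15)*(-1/27))³ = (3*(-1/27))³ = (-⅑)³ = -1/729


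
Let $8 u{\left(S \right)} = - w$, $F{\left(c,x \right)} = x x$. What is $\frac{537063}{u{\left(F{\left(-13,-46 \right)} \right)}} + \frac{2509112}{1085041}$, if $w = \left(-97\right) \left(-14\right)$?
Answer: $- \frac{2329237811284}{736742839} \approx -3161.5$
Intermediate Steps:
$F{\left(c,x \right)} = x^{2}$
$w = 1358$
$u{\left(S \right)} = - \frac{679}{4}$ ($u{\left(S \right)} = \frac{\left(-1\right) 1358}{8} = \frac{1}{8} \left(-1358\right) = - \frac{679}{4}$)
$\frac{537063}{u{\left(F{\left(-13,-46 \right)} \right)}} + \frac{2509112}{1085041} = \frac{537063}{- \frac{679}{4}} + \frac{2509112}{1085041} = 537063 \left(- \frac{4}{679}\right) + 2509112 \cdot \frac{1}{1085041} = - \frac{2148252}{679} + \frac{2509112}{1085041} = - \frac{2329237811284}{736742839}$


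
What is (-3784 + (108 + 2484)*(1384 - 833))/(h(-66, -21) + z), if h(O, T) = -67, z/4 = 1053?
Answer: 1424408/4145 ≈ 343.65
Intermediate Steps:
z = 4212 (z = 4*1053 = 4212)
(-3784 + (108 + 2484)*(1384 - 833))/(h(-66, -21) + z) = (-3784 + (108 + 2484)*(1384 - 833))/(-67 + 4212) = (-3784 + 2592*551)/4145 = (-3784 + 1428192)*(1/4145) = 1424408*(1/4145) = 1424408/4145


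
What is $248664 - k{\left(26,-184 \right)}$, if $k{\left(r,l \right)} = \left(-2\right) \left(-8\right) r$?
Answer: $248248$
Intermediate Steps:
$k{\left(r,l \right)} = 16 r$
$248664 - k{\left(26,-184 \right)} = 248664 - 16 \cdot 26 = 248664 - 416 = 248248$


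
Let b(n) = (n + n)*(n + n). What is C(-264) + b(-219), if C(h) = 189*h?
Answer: 141948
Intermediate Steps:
b(n) = 4*n² (b(n) = (2*n)*(2*n) = 4*n²)
C(-264) + b(-219) = 189*(-264) + 4*(-219)² = -49896 + 4*47961 = -49896 + 191844 = 141948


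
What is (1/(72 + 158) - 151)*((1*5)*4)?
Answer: -69458/23 ≈ -3019.9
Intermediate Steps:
(1/(72 + 158) - 151)*((1*5)*4) = (1/230 - 151)*(5*4) = (1/230 - 151)*20 = -34729/230*20 = -69458/23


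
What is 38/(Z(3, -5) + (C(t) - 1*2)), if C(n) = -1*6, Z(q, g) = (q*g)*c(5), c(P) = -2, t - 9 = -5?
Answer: 19/11 ≈ 1.7273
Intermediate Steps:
t = 4 (t = 9 - 5 = 4)
Z(q, g) = -2*g*q (Z(q, g) = (q*g)*(-2) = (g*q)*(-2) = -2*g*q)
C(n) = -6
38/(Z(3, -5) + (C(t) - 1*2)) = 38/(-2*(-5)*3 + (-6 - 1*2)) = 38/(30 + (-6 - 2)) = 38/(30 - 8) = 38/22 = (1/22)*38 = 19/11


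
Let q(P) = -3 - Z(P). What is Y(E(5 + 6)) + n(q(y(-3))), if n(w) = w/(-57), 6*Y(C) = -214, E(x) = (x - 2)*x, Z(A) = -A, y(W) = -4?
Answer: -2026/57 ≈ -35.544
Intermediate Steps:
E(x) = x*(-2 + x) (E(x) = (-2 + x)*x = x*(-2 + x))
Y(C) = -107/3 (Y(C) = (⅙)*(-214) = -107/3)
q(P) = -3 + P (q(P) = -3 - (-1)*P = -3 + P)
n(w) = -w/57 (n(w) = w*(-1/57) = -w/57)
Y(E(5 + 6)) + n(q(y(-3))) = -107/3 - (-3 - 4)/57 = -107/3 - 1/57*(-7) = -107/3 + 7/57 = -2026/57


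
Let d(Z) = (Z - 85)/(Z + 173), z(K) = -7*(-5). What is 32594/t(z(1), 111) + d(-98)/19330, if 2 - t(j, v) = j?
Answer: -15751052513/15947250 ≈ -987.70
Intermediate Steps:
z(K) = 35
t(j, v) = 2 - j
d(Z) = (-85 + Z)/(173 + Z)
32594/t(z(1), 111) + d(-98)/19330 = 32594/(2 - 1*35) + ((-85 - 98)/(173 - 98))/19330 = 32594/(2 - 35) + (-183/75)*(1/19330) = 32594/(-33) + ((1/75)*(-183))*(1/19330) = 32594*(-1/33) - 61/25*1/19330 = -32594/33 - 61/483250 = -15751052513/15947250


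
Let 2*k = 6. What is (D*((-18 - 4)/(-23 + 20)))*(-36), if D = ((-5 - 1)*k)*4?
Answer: 19008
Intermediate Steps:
k = 3 (k = (1/2)*6 = 3)
D = -72 (D = ((-5 - 1)*3)*4 = -6*3*4 = -18*4 = -72)
(D*((-18 - 4)/(-23 + 20)))*(-36) = -72*(-18 - 4)/(-23 + 20)*(-36) = -(-1584)/(-3)*(-36) = -(-1584)*(-1)/3*(-36) = -72*22/3*(-36) = -528*(-36) = 19008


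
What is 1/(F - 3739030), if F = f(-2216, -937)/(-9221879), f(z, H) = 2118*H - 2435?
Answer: -9221879/34480880250369 ≈ -2.6745e-7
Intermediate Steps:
f(z, H) = -2435 + 2118*H
F = 1987001/9221879 (F = (-2435 + 2118*(-937))/(-9221879) = (-2435 - 1984566)*(-1/9221879) = -1987001*(-1/9221879) = 1987001/9221879 ≈ 0.21547)
1/(F - 3739030) = 1/(1987001/9221879 - 3739030) = 1/(-34480880250369/9221879) = -9221879/34480880250369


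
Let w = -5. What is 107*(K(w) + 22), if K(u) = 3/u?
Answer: 11449/5 ≈ 2289.8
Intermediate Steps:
107*(K(w) + 22) = 107*(3/(-5) + 22) = 107*(3*(-1/5) + 22) = 107*(-3/5 + 22) = 107*(107/5) = 11449/5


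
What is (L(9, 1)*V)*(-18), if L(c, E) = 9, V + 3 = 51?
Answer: -7776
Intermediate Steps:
V = 48 (V = -3 + 51 = 48)
(L(9, 1)*V)*(-18) = (9*48)*(-18) = 432*(-18) = -7776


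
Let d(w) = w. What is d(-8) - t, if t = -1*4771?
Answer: 4763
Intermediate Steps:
t = -4771
d(-8) - t = -8 - 1*(-4771) = -8 + 4771 = 4763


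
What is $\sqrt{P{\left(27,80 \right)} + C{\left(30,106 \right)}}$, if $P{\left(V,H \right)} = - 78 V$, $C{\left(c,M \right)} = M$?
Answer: $20 i \sqrt{5} \approx 44.721 i$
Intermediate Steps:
$\sqrt{P{\left(27,80 \right)} + C{\left(30,106 \right)}} = \sqrt{\left(-78\right) 27 + 106} = \sqrt{-2106 + 106} = \sqrt{-2000} = 20 i \sqrt{5}$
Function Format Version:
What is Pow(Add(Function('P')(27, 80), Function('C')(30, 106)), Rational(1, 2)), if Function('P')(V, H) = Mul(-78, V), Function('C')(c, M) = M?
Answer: Mul(20, I, Pow(5, Rational(1, 2))) ≈ Mul(44.721, I)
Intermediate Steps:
Pow(Add(Function('P')(27, 80), Function('C')(30, 106)), Rational(1, 2)) = Pow(Add(Mul(-78, 27), 106), Rational(1, 2)) = Pow(Add(-2106, 106), Rational(1, 2)) = Pow(-2000, Rational(1, 2)) = Mul(20, I, Pow(5, Rational(1, 2)))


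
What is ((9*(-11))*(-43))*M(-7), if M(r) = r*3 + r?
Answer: -119196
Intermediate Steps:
M(r) = 4*r (M(r) = 3*r + r = 4*r)
((9*(-11))*(-43))*M(-7) = ((9*(-11))*(-43))*(4*(-7)) = -99*(-43)*(-28) = 4257*(-28) = -119196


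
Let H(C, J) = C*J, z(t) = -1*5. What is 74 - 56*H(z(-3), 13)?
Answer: 3714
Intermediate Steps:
z(t) = -5
74 - 56*H(z(-3), 13) = 74 - (-280)*13 = 74 - 56*(-65) = 74 + 3640 = 3714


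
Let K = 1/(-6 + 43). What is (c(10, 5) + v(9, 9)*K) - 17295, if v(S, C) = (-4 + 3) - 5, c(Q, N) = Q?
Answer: -639551/37 ≈ -17285.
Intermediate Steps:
K = 1/37 ≈ 0.027027
v(S, C) = -6 (v(S, C) = -1 - 5 = -6)
(c(10, 5) + v(9, 9)*K) - 17295 = (10 - 6*1/37) - 17295 = (10 - 6/37) - 17295 = 364/37 - 17295 = -639551/37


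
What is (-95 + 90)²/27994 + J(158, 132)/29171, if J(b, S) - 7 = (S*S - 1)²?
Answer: 8497885571659/816612974 ≈ 10406.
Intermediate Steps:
J(b, S) = 7 + (-1 + S²)² (J(b, S) = 7 + (S*S - 1)² = 7 + (S² - 1)² = 7 + (-1 + S²)²)
(-95 + 90)²/27994 + J(158, 132)/29171 = (-95 + 90)²/27994 + (7 + (-1 + 132²)²)/29171 = (-5)²*(1/27994) + (7 + (-1 + 17424)²)*(1/29171) = 25*(1/27994) + (7 + 17423²)*(1/29171) = 25/27994 + (7 + 303560929)*(1/29171) = 25/27994 + 303560936*(1/29171) = 25/27994 + 303560936/29171 = 8497885571659/816612974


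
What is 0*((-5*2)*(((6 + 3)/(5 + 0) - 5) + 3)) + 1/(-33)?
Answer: -1/33 ≈ -0.030303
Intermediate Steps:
0*((-5*2)*(((6 + 3)/(5 + 0) - 5) + 3)) + 1/(-33) = 0*(-10*((9/5 - 5) + 3)) - 1/33 = 0*(-10*(-16/5 + 3)) - 1/33 = 0*(-10*(-1/5)) - 1/33 = 0*2 - 1/33 = 0 - 1/33 = -1/33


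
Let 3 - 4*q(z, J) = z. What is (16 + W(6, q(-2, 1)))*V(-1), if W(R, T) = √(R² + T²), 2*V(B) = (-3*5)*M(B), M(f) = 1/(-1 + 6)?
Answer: -24 - 3*√601/8 ≈ -33.193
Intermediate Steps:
M(f) = ⅕ (M(f) = 1/5 = ⅕)
q(z, J) = ¾ - z/4
V(B) = -3/2 (V(B) = (-3*5*(⅕))/2 = (-15*⅕)/2 = (½)*(-3) = -3/2)
(16 + W(6, q(-2, 1)))*V(-1) = (16 + √(6² + (¾ - ¼*(-2))²))*(-3/2) = (16 + √(36 + (¾ + ½)²))*(-3/2) = (16 + √(36 + (5/4)²))*(-3/2) = (16 + √(36 + 25/16))*(-3/2) = (16 + √(601/16))*(-3/2) = (16 + √601/4)*(-3/2) = -24 - 3*√601/8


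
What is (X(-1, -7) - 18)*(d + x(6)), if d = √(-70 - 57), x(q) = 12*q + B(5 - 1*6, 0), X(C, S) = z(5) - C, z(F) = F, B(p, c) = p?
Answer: -852 - 12*I*√127 ≈ -852.0 - 135.23*I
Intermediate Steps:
X(C, S) = 5 - C
x(q) = -1 + 12*q (x(q) = 12*q + (5 - 1*6) = 12*q + (5 - 6) = 12*q - 1 = -1 + 12*q)
d = I*√127 (d = √(-127) = I*√127 ≈ 11.269*I)
(X(-1, -7) - 18)*(d + x(6)) = ((5 - 1*(-1)) - 18)*(I*√127 + (-1 + 12*6)) = ((5 + 1) - 18)*(I*√127 + (-1 + 72)) = (6 - 18)*(I*√127 + 71) = -12*(71 + I*√127) = -852 - 12*I*√127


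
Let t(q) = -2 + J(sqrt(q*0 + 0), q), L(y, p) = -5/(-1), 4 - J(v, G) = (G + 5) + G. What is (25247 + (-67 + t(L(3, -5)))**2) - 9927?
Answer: 21720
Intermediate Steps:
J(v, G) = -1 - 2*G (J(v, G) = 4 - ((G + 5) + G) = 4 - ((5 + G) + G) = 4 - (5 + 2*G) = 4 + (-5 - 2*G) = -1 - 2*G)
L(y, p) = 5 (L(y, p) = -5*(-1) = 5)
t(q) = -3 - 2*q (t(q) = -2 + (-1 - 2*q) = -3 - 2*q)
(25247 + (-67 + t(L(3, -5)))**2) - 9927 = (25247 + (-67 + (-3 - 2*5))**2) - 9927 = (25247 + (-67 + (-3 - 10))**2) - 9927 = (25247 + (-67 - 13)**2) - 9927 = (25247 + (-80)**2) - 9927 = (25247 + 6400) - 9927 = 31647 - 9927 = 21720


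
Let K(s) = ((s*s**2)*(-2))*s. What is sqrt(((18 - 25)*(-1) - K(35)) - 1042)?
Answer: sqrt(3000215) ≈ 1732.1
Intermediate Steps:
K(s) = -2*s**4 (K(s) = (s**3*(-2))*s = (-2*s**3)*s = -2*s**4)
sqrt(((18 - 25)*(-1) - K(35)) - 1042) = sqrt(((18 - 25)*(-1) - (-2)*35**4) - 1042) = sqrt((-7*(-1) - (-2)*1500625) - 1042) = sqrt((7 - 1*(-3001250)) - 1042) = sqrt((7 + 3001250) - 1042) = sqrt(3001257 - 1042) = sqrt(3000215)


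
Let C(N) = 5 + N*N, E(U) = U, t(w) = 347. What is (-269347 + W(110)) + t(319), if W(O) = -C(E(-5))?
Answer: -269030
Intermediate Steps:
C(N) = 5 + N²
W(O) = -30 (W(O) = -(5 + (-5)²) = -(5 + 25) = -1*30 = -30)
(-269347 + W(110)) + t(319) = (-269347 - 30) + 347 = -269377 + 347 = -269030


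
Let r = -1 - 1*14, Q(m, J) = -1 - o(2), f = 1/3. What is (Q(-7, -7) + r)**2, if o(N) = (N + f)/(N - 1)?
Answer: 3025/9 ≈ 336.11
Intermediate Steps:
f = 1/3 (f = 1*(1/3) = 1/3 ≈ 0.33333)
o(N) = (1/3 + N)/(-1 + N) (o(N) = (N + 1/3)/(N - 1) = (1/3 + N)/(-1 + N))
Q(m, J) = -10/3 (Q(m, J) = -1 - (1/3 + 2)/(-1 + 2) = -1 - 7/(1*3) = -1 - 7/3 = -10/3)
r = -15 (r = -1 - 14 = -15)
(Q(-7, -7) + r)**2 = (-10/3 - 15)**2 = (-55/3)**2 = 3025/9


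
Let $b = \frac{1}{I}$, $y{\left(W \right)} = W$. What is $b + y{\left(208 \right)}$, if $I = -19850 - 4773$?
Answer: $\frac{5121583}{24623} \approx 208.0$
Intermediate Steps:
$I = -24623$
$b = - \frac{1}{24623}$ ($b = \frac{1}{-24623} = - \frac{1}{24623} \approx -4.0612 \cdot 10^{-5}$)
$b + y{\left(208 \right)} = - \frac{1}{24623} + 208 = \frac{5121583}{24623}$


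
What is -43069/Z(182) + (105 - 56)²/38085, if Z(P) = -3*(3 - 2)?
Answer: 182254452/12695 ≈ 14356.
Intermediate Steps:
Z(P) = -3 (Z(P) = -3*1 = -3)
-43069/Z(182) + (105 - 56)²/38085 = -43069/(-3) + (105 - 56)²/38085 = -43069*(-⅓) + 49²*(1/38085) = 43069/3 + 2401*(1/38085) = 43069/3 + 2401/38085 = 182254452/12695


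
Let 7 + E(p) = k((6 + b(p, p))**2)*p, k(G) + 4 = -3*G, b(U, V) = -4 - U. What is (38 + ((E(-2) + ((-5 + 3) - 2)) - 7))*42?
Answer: 5208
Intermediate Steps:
k(G) = -4 - 3*G
E(p) = -7 + p*(-4 - 3*(2 - p)**2) (E(p) = -7 + (-4 - 3*(6 + (-4 - p))**2)*p = -7 + (-4 - 3*(2 - p)**2)*p = -7 + p*(-4 - 3*(2 - p)**2))
(38 + ((E(-2) + ((-5 + 3) - 2)) - 7))*42 = (38 + (((-7 - 1*(-2)*(4 + 3*(-2 - 2)**2)) + ((-5 + 3) - 2)) - 7))*42 = (38 + (((-7 - 1*(-2)*(4 + 3*(-4)**2)) + (-2 - 2)) - 7))*42 = (38 + (((-7 - 1*(-2)*(4 + 3*16)) - 4) - 7))*42 = (38 + (((-7 - 1*(-2)*(4 + 48)) - 4) - 7))*42 = (38 + (((-7 - 1*(-2)*52) - 4) - 7))*42 = (38 + (((-7 + 104) - 4) - 7))*42 = (38 + ((97 - 4) - 7))*42 = (38 + (93 - 7))*42 = (38 + 86)*42 = 124*42 = 5208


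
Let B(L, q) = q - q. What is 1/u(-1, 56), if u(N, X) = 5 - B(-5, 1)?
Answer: ⅕ ≈ 0.20000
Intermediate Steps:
B(L, q) = 0
u(N, X) = 5 (u(N, X) = 5 - 1*0 = 5 + 0 = 5)
1/u(-1, 56) = 1/5 = ⅕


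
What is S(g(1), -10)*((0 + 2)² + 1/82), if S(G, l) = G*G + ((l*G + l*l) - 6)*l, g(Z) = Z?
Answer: -276031/82 ≈ -3366.2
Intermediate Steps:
S(G, l) = G² + l*(-6 + l² + G*l) (S(G, l) = G² + ((G*l + l²) - 6)*l = G² + ((l² + G*l) - 6)*l = G² + (-6 + l² + G*l)*l = G² + l*(-6 + l² + G*l))
S(g(1), -10)*((0 + 2)² + 1/82) = (1² + (-10)³ - 6*(-10) + 1*(-10)²)*((0 + 2)² + 1/82) = (1 - 1000 + 60 + 1*100)*(2² + 1/82) = (1 - 1000 + 60 + 100)*(4 + 1/82) = -839*329/82 = -276031/82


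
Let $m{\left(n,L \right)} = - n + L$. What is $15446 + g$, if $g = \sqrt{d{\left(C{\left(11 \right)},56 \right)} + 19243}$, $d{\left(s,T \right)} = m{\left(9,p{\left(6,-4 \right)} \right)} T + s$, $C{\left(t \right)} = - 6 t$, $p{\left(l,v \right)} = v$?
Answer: $15446 + \sqrt{18449} \approx 15582.0$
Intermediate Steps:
$m{\left(n,L \right)} = L - n$
$d{\left(s,T \right)} = s - 13 T$ ($d{\left(s,T \right)} = \left(-4 - 9\right) T + s = - 13 T + s = s - 13 T$)
$g = \sqrt{18449}$ ($g = \sqrt{\left(\left(-6\right) 11 - 728\right) + 19243} = \sqrt{\left(-66 - 728\right) + 19243} = \sqrt{-794 + 19243} = \sqrt{18449} \approx 135.83$)
$15446 + g = 15446 + \sqrt{18449}$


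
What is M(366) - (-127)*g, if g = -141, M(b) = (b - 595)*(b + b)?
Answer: -185535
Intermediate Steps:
M(b) = 2*b*(-595 + b) (M(b) = (-595 + b)*(2*b) = 2*b*(-595 + b))
M(366) - (-127)*g = 2*366*(-595 + 366) - (-127)*(-141) = 2*366*(-229) - 1*17907 = -167628 - 17907 = -185535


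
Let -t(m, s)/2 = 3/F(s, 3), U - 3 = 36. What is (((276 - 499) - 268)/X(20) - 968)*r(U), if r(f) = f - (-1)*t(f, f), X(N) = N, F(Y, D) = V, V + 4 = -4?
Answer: -3156309/80 ≈ -39454.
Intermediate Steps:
V = -8 (V = -4 - 4 = -8)
F(Y, D) = -8
U = 39 (U = 3 + 36 = 39)
t(m, s) = ¾ (t(m, s) = -6/(-8) = -6*(-1)/8 = -2*(-3/8) = ¾)
r(f) = ¾ + f (r(f) = f - (-1)*3/4 = f - 1*(-¾) = f + ¾ = ¾ + f)
(((276 - 499) - 268)/X(20) - 968)*r(U) = (((276 - 499) - 268)/20 - 968)*(¾ + 39) = ((-223 - 268)*(1/20) - 968)*(159/4) = (-491*1/20 - 968)*(159/4) = (-491/20 - 968)*(159/4) = -19851/20*159/4 = -3156309/80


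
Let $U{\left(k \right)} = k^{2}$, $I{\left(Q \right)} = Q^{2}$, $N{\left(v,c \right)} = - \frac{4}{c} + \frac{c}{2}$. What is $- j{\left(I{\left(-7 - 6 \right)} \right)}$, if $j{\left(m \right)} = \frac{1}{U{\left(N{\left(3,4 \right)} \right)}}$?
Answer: $-1$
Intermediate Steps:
$N{\left(v,c \right)} = \frac{c}{2} - \frac{4}{c}$ ($N{\left(v,c \right)} = - \frac{4}{c} + c \frac{1}{2} = - \frac{4}{c} + \frac{c}{2} = \frac{c}{2} - \frac{4}{c}$)
$j{\left(m \right)} = 1$ ($j{\left(m \right)} = \frac{1}{\left(\frac{1}{2} \cdot 4 - \frac{4}{4}\right)^{2}} = \frac{1}{\left(2 - 1\right)^{2}} = \frac{1}{1^{2}} = 1^{-1} = 1$)
$- j{\left(I{\left(-7 - 6 \right)} \right)} = \left(-1\right) 1 = -1$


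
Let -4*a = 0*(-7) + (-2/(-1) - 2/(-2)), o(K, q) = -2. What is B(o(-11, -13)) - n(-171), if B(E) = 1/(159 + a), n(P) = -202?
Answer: 127870/633 ≈ 202.01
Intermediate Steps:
a = -¾ (a = -(0*(-7) + (-2/(-1) - 2/(-2)))/4 = -(0 + (-2*(-1) - 2*(-½)))/4 = -(0 + (2 + 1))/4 = -(0 + 3)/4 = -¼*3 = -¾ ≈ -0.75000)
B(E) = 4/633 (B(E) = 1/(159 - ¾) = 1/(633/4) = 4/633)
B(o(-11, -13)) - n(-171) = 4/633 - 1*(-202) = 4/633 + 202 = 127870/633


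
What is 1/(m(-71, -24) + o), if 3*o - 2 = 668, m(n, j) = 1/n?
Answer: 213/47567 ≈ 0.0044779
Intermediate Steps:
o = 670/3 (o = ⅔ + (⅓)*668 = ⅔ + 668/3 = 670/3 ≈ 223.33)
1/(m(-71, -24) + o) = 1/(1/(-71) + 670/3) = 1/(-1/71 + 670/3) = 1/(47567/213) = 213/47567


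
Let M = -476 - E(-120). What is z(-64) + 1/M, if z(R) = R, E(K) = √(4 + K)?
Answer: (-128*√29 + 30465*I)/(2*(√29 - 238*I)) ≈ -64.002 + 4.7511e-5*I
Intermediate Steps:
M = -476 - 2*I*√29 (M = -476 - √(4 - 120) = -476 - √(-116) = -476 - 2*I*√29 ≈ -476.0 - 10.77*I)
z(-64) + 1/M = -64 + 1/(-476 - 2*I*√29)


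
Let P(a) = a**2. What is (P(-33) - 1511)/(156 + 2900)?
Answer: -211/1528 ≈ -0.13809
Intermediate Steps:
(P(-33) - 1511)/(156 + 2900) = ((-33)**2 - 1511)/(156 + 2900) = (1089 - 1511)/3056 = -422*1/3056 = -211/1528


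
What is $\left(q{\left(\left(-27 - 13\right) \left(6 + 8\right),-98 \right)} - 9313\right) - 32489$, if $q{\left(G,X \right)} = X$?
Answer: $-41900$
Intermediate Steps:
$\left(q{\left(\left(-27 - 13\right) \left(6 + 8\right),-98 \right)} - 9313\right) - 32489 = \left(-98 - 9313\right) - 32489 = -9411 - 32489 = -41900$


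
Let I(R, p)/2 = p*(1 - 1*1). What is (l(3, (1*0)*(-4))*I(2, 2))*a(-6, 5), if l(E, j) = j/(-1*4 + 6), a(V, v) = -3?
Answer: 0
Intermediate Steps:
l(E, j) = j/2 (l(E, j) = j/(-4 + 6) = j/2)
I(R, p) = 0 (I(R, p) = 2*(p*(1 - 1*1)) = 2*(p*(1 - 1)) = 2*(p*0) = 2*0 = 0)
(l(3, (1*0)*(-4))*I(2, 2))*a(-6, 5) = ((((1*0)*(-4))/2)*0)*(-3) = (((0*(-4))/2)*0)*(-3) = (((1/2)*0)*0)*(-3) = (0*0)*(-3) = 0*(-3) = 0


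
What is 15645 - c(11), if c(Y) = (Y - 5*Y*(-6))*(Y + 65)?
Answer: -10271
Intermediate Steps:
c(Y) = 31*Y*(65 + Y) (c(Y) = (Y + 30*Y)*(65 + Y) = (31*Y)*(65 + Y) = 31*Y*(65 + Y))
15645 - c(11) = 15645 - 31*11*(65 + 11) = 15645 - 31*11*76 = 15645 - 1*25916 = 15645 - 25916 = -10271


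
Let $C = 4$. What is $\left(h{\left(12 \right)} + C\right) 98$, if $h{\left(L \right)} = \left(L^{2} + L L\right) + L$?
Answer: $29792$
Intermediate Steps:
$h{\left(L \right)} = L + 2 L^{2}$ ($h{\left(L \right)} = \left(L^{2} + L^{2}\right) + L = 2 L^{2} + L = L + 2 L^{2}$)
$\left(h{\left(12 \right)} + C\right) 98 = \left(12 \left(1 + 2 \cdot 12\right) + 4\right) 98 = \left(12 \left(1 + 24\right) + 4\right) 98 = \left(12 \cdot 25 + 4\right) 98 = \left(300 + 4\right) 98 = 304 \cdot 98 = 29792$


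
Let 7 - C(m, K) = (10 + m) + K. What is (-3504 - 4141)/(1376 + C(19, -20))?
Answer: -7645/1374 ≈ -5.5640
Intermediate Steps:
C(m, K) = -3 - K - m (C(m, K) = 7 - ((10 + m) + K) = 7 - (10 + K + m) = 7 + (-10 - K - m) = -3 - K - m)
(-3504 - 4141)/(1376 + C(19, -20)) = (-3504 - 4141)/(1376 + (-3 - 1*(-20) - 1*19)) = -7645/(1376 + (-3 + 20 - 19)) = -7645/(1376 - 2) = -7645/1374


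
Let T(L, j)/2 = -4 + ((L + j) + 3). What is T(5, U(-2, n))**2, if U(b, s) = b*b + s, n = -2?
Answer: 144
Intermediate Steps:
U(b, s) = s + b**2 (U(b, s) = b**2 + s = s + b**2)
T(L, j) = -2 + 2*L + 2*j (T(L, j) = 2*(-4 + ((L + j) + 3)) = 2*(-4 + (3 + L + j)) = 2*(-1 + L + j) = -2 + 2*L + 2*j)
T(5, U(-2, n))**2 = (-2 + 2*5 + 2*(-2 + (-2)**2))**2 = (-2 + 10 + 2*(-2 + 4))**2 = (-2 + 10 + 2*2)**2 = (-2 + 10 + 4)**2 = 12**2 = 144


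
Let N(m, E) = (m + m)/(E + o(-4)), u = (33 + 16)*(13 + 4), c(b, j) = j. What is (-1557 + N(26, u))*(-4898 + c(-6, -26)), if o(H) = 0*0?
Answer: 6386078396/833 ≈ 7.6664e+6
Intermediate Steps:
u = 833 (u = 49*17 = 833)
o(H) = 0
N(m, E) = 2*m/E (N(m, E) = (m + m)/(E + 0) = (2*m)/E = 2*m/E)
(-1557 + N(26, u))*(-4898 + c(-6, -26)) = (-1557 + 2*26/833)*(-4898 - 26) = (-1557 + 2*26*(1/833))*(-4924) = (-1557 + 52/833)*(-4924) = -1296929/833*(-4924) = 6386078396/833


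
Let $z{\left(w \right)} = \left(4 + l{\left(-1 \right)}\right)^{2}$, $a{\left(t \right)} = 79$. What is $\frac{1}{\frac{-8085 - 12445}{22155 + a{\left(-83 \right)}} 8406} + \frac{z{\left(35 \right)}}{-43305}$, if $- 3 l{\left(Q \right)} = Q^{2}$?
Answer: $- \frac{328302079}{747336816990} \approx -0.0004393$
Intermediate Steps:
$l{\left(Q \right)} = - \frac{Q^{2}}{3}$
$z{\left(w \right)} = \frac{121}{9}$ ($z{\left(w \right)} = \left(4 - \frac{\left(-1\right)^{2}}{3}\right)^{2} = \left(4 - \frac{1}{3}\right)^{2} = \left(\frac{11}{3}\right)^{2} = \frac{121}{9}$)
$\frac{1}{\frac{-8085 - 12445}{22155 + a{\left(-83 \right)}} 8406} + \frac{z{\left(35 \right)}}{-43305} = \frac{1}{\frac{-8085 - 12445}{22155 + 79} \cdot 8406} + \frac{121}{9 \left(-43305\right)} = \frac{1}{\left(-20530\right) \frac{1}{22234}} \cdot \frac{1}{8406} + \frac{121}{9} \left(- \frac{1}{43305}\right) = \frac{1}{\left(-20530\right) \frac{1}{22234}} \cdot \frac{1}{8406} - \frac{121}{389745} = \frac{1}{- \frac{10265}{11117}} \cdot \frac{1}{8406} - \frac{121}{389745} = \left(- \frac{11117}{10265}\right) \frac{1}{8406} - \frac{121}{389745} = - \frac{11117}{86287590} - \frac{121}{389745} = - \frac{328302079}{747336816990}$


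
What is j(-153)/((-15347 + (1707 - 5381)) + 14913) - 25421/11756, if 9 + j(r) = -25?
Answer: -26007441/12073412 ≈ -2.1541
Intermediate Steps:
j(r) = -34 (j(r) = -9 - 25 = -34)
j(-153)/((-15347 + (1707 - 5381)) + 14913) - 25421/11756 = -34/((-15347 + (1707 - 5381)) + 14913) - 25421/11756 = -34/((-15347 - 3674) + 14913) - 25421*1/11756 = -34/(-19021 + 14913) - 25421/11756 = -34/(-4108) - 25421/11756 = -34*(-1/4108) - 25421/11756 = 17/2054 - 25421/11756 = -26007441/12073412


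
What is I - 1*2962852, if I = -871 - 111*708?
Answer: -3042311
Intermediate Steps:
I = -79459 (I = -871 - 78588 = -79459)
I - 1*2962852 = -79459 - 1*2962852 = -79459 - 2962852 = -3042311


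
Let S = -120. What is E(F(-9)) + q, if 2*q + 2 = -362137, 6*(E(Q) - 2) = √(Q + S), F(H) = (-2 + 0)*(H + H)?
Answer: -362135/2 + I*√21/3 ≈ -1.8107e+5 + 1.5275*I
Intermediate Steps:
F(H) = -4*H
E(Q) = 2 + √(-120 + Q)/6 (E(Q) = 2 + √(Q - 120)/6 = 2 + √(-120 + Q)/6)
q = -362139/2 (q = -1 + (½)*(-362137) = -1 - 362137/2 = -362139/2 ≈ -1.8107e+5)
E(F(-9)) + q = (2 + √(-120 - 4*(-9))/6) - 362139/2 = (2 + √(-120 + 36)/6) - 362139/2 = (2 + √(-84)/6) - 362139/2 = (2 + (2*I*√21)/6) - 362139/2 = (2 + I*√21/3) - 362139/2 = -362135/2 + I*√21/3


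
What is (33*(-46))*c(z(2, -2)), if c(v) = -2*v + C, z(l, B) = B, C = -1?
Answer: -4554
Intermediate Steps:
c(v) = -1 - 2*v (c(v) = -2*v - 1 = -1 - 2*v)
(33*(-46))*c(z(2, -2)) = (33*(-46))*(-1 - 2*(-2)) = -1518*(-1 + 4) = -1518*3 = -4554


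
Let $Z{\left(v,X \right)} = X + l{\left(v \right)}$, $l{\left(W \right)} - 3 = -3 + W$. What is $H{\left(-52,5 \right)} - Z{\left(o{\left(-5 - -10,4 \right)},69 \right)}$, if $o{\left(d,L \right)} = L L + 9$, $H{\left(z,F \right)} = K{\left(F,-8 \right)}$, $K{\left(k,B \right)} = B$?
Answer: $-102$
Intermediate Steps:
$H{\left(z,F \right)} = -8$
$l{\left(W \right)} = W$ ($l{\left(W \right)} = 3 + \left(-3 + W\right) = W$)
$o{\left(d,L \right)} = 9 + L^{2}$ ($o{\left(d,L \right)} = L^{2} + 9 = 9 + L^{2}$)
$Z{\left(v,X \right)} = X + v$
$H{\left(-52,5 \right)} - Z{\left(o{\left(-5 - -10,4 \right)},69 \right)} = -8 - \left(69 + \left(9 + 4^{2}\right)\right) = -8 - \left(69 + \left(9 + 16\right)\right) = -8 - \left(69 + 25\right) = -8 - 94 = -102$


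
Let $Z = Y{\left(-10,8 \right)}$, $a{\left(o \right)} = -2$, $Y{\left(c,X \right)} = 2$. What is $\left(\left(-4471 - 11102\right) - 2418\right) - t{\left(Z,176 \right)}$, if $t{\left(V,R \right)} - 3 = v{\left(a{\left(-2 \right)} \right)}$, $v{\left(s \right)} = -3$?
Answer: $-17991$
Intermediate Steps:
$Z = 2$
$t{\left(V,R \right)} = 0$ ($t{\left(V,R \right)} = 3 - 3 = 0$)
$\left(\left(-4471 - 11102\right) - 2418\right) - t{\left(Z,176 \right)} = \left(\left(-4471 - 11102\right) - 2418\right) - 0 = \left(-15573 - 2418\right) + 0 = -17991 + 0 = -17991$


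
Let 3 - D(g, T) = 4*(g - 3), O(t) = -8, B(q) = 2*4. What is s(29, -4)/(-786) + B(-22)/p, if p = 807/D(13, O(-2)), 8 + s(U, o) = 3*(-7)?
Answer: -69751/211434 ≈ -0.32990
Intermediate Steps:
B(q) = 8
s(U, o) = -29 (s(U, o) = -8 + 3*(-7) = -8 - 21 = -29)
D(g, T) = 15 - 4*g (D(g, T) = 3 - 4*(g - 3) = 3 - 4*(-3 + g) = 3 - (-12 + 4*g) = 3 + (12 - 4*g) = 15 - 4*g)
p = -807/37 (p = 807/(15 - 4*13) = 807/(15 - 52) = 807/(-37) = 807*(-1/37) = -807/37 ≈ -21.811)
s(29, -4)/(-786) + B(-22)/p = -29/(-786) + 8/(-807/37) = -29*(-1/786) + 8*(-37/807) = 29/786 - 296/807 = -69751/211434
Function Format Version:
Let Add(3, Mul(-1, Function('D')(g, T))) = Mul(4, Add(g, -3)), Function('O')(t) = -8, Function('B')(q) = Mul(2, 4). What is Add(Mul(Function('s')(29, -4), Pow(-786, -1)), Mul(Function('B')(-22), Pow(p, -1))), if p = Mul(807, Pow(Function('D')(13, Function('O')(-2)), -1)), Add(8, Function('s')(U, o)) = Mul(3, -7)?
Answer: Rational(-69751, 211434) ≈ -0.32990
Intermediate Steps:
Function('B')(q) = 8
Function('s')(U, o) = -29 (Function('s')(U, o) = Add(-8, Mul(3, -7)) = Add(-8, -21) = -29)
Function('D')(g, T) = Add(15, Mul(-4, g)) (Function('D')(g, T) = Add(3, Mul(-1, Mul(4, Add(g, -3)))) = Add(3, Mul(-1, Mul(4, Add(-3, g)))) = Add(3, Mul(-1, Add(-12, Mul(4, g)))) = Add(3, Add(12, Mul(-4, g))) = Add(15, Mul(-4, g)))
p = Rational(-807, 37) (p = Mul(807, Pow(Add(15, Mul(-4, 13)), -1)) = Mul(807, Pow(Add(15, -52), -1)) = Mul(807, Pow(-37, -1)) = Mul(807, Rational(-1, 37)) = Rational(-807, 37) ≈ -21.811)
Add(Mul(Function('s')(29, -4), Pow(-786, -1)), Mul(Function('B')(-22), Pow(p, -1))) = Add(Mul(-29, Pow(-786, -1)), Mul(8, Pow(Rational(-807, 37), -1))) = Add(Mul(-29, Rational(-1, 786)), Mul(8, Rational(-37, 807))) = Add(Rational(29, 786), Rational(-296, 807)) = Rational(-69751, 211434)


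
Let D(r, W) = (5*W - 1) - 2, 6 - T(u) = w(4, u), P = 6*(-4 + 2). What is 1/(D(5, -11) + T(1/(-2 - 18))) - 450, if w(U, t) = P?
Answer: -18001/40 ≈ -450.02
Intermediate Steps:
P = -12 (P = 6*(-2) = -12)
w(U, t) = -12
T(u) = 18 (T(u) = 6 - 1*(-12) = 6 + 12 = 18)
D(r, W) = -3 + 5*W (D(r, W) = (-1 + 5*W) - 2 = -3 + 5*W)
1/(D(5, -11) + T(1/(-2 - 18))) - 450 = 1/((-3 + 5*(-11)) + 18) - 450 = 1/((-3 - 55) + 18) - 450 = 1/(-58 + 18) - 450 = 1/(-40) - 450 = -1/40 - 450 = -18001/40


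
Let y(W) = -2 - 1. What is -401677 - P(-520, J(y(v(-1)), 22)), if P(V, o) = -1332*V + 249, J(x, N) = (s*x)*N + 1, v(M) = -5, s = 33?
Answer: -1094566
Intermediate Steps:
y(W) = -3
J(x, N) = 1 + 33*N*x (J(x, N) = (33*x)*N + 1 = 33*N*x + 1 = 1 + 33*N*x)
P(V, o) = 249 - 1332*V
-401677 - P(-520, J(y(v(-1)), 22)) = -401677 - (249 - 1332*(-520)) = -401677 - (249 + 692640) = -401677 - 1*692889 = -401677 - 692889 = -1094566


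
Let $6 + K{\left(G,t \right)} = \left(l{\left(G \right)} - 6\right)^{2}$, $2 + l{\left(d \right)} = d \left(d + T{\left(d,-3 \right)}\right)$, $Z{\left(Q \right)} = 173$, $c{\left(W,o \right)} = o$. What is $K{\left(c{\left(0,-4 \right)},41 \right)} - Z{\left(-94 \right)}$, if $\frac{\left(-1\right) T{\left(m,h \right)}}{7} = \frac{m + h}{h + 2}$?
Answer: $41437$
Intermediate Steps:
$T{\left(m,h \right)} = - \frac{7 \left(h + m\right)}{2 + h}$ ($T{\left(m,h \right)} = - 7 \frac{m + h}{h + 2} = - 7 \frac{h + m}{2 + h} = - \frac{7 \left(h + m\right)}{2 + h}$)
$l{\left(d \right)} = -2 + d \left(-21 + 8 d\right)$ ($l{\left(d \right)} = -2 + d \left(d + \frac{7 \left(\left(-1\right) \left(-3\right) - d\right)}{2 - 3}\right) = -2 + d \left(d + \frac{7 \left(3 - d\right)}{-1}\right) = -2 + d \left(d + 7 \left(-1\right) \left(3 - d\right)\right) = -2 + d \left(d + \left(-21 + 7 d\right)\right) = -2 + d \left(-21 + 8 d\right)$)
$K{\left(G,t \right)} = -6 + \left(-8 - 21 G + 8 G^{2}\right)^{2}$ ($K{\left(G,t \right)} = -6 + \left(\left(-2 - 21 G + 8 G^{2}\right) - 6\right)^{2} = -6 + \left(-8 - 21 G + 8 G^{2}\right)^{2}$)
$K{\left(c{\left(0,-4 \right)},41 \right)} - Z{\left(-94 \right)} = \left(-6 + \left(8 - 8 \left(-4\right)^{2} + 21 \left(-4\right)\right)^{2}\right) - 173 = \left(-6 + \left(8 - 128 - 84\right)^{2}\right) - 173 = \left(-6 + \left(-204\right)^{2}\right) - 173 = \left(-6 + 41616\right) - 173 = 41610 - 173 = 41437$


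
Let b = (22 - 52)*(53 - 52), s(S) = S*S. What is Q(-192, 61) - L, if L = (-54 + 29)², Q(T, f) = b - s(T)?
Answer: -37519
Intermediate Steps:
s(S) = S²
b = -30 (b = -30*1 = -30)
Q(T, f) = -30 - T²
L = 625 (L = (-25)² = 625)
Q(-192, 61) - L = (-30 - 1*(-192)²) - 1*625 = (-30 - 1*36864) - 625 = (-30 - 36864) - 625 = -36894 - 625 = -37519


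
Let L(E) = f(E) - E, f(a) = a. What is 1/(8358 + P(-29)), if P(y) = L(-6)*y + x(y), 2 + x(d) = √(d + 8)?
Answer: 8356/69822757 - I*√21/69822757 ≈ 0.00011967 - 6.5632e-8*I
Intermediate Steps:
L(E) = 0 (L(E) = E - E = 0)
x(d) = -2 + √(8 + d) (x(d) = -2 + √(d + 8) = -2 + √(8 + d))
P(y) = -2 + √(8 + y) (P(y) = 0*y + (-2 + √(8 + y)) = 0 + (-2 + √(8 + y)) = -2 + √(8 + y))
1/(8358 + P(-29)) = 1/(8358 + (-2 + √(8 - 29))) = 1/(8358 + (-2 + √(-21))) = 1/(8358 + (-2 + I*√21)) = 1/(8356 + I*√21)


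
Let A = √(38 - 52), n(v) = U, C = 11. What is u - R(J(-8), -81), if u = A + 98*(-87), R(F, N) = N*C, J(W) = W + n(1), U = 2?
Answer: -7635 + I*√14 ≈ -7635.0 + 3.7417*I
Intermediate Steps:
n(v) = 2
A = I*√14 (A = √(-14) = I*√14 ≈ 3.7417*I)
J(W) = 2 + W (J(W) = W + 2 = 2 + W)
R(F, N) = 11*N (R(F, N) = N*11 = 11*N)
u = -8526 + I*√14 (u = I*√14 + 98*(-87) = I*√14 - 8526 = -8526 + I*√14 ≈ -8526.0 + 3.7417*I)
u - R(J(-8), -81) = (-8526 + I*√14) - 11*(-81) = (-8526 + I*√14) - 1*(-891) = (-8526 + I*√14) + 891 = -7635 + I*√14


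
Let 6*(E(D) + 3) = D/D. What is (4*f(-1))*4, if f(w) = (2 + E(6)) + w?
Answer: -88/3 ≈ -29.333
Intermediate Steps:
E(D) = -17/6 (E(D) = -3 + (D/D)/6 = -3 + (⅙)*1 = -3 + ⅙ = -17/6)
f(w) = -⅚ + w (f(w) = (2 - 17/6) + w = -⅚ + w)
(4*f(-1))*4 = (4*(-⅚ - 1))*4 = (4*(-11/6))*4 = -22/3*4 = -88/3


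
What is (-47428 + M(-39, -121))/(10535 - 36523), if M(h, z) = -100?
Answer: 11882/6497 ≈ 1.8288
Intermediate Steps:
(-47428 + M(-39, -121))/(10535 - 36523) = (-47428 - 100)/(10535 - 36523) = -47528/(-25988) = -47528*(-1/25988) = 11882/6497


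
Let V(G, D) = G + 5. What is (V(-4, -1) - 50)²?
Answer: 2401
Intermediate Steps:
V(G, D) = 5 + G
(V(-4, -1) - 50)² = ((5 - 4) - 50)² = (1 - 50)² = (-49)² = 2401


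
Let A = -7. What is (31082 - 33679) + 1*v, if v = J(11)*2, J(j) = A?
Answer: -2611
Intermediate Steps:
J(j) = -7
v = -14 (v = -7*2 = -14)
(31082 - 33679) + 1*v = (31082 - 33679) + 1*(-14) = -2597 - 14 = -2611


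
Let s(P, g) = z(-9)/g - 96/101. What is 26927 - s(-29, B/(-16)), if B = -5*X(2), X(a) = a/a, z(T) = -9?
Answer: 13613159/505 ≈ 26957.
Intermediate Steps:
X(a) = 1
B = -5 (B = -5*1 = -5)
s(P, g) = -96/101 - 9/g (s(P, g) = -9/g - 96/101 = -96/101 - 9/g)
26927 - s(-29, B/(-16)) = 26927 - (-96/101 - 9/((-5/(-16)))) = 26927 - (-96/101 - 9/((-5*(-1/16)))) = 26927 - (-96/101 - 9/5/16) = 26927 - (-96/101 - 9*16/5) = 26927 - (-96/101 - 144/5) = 26927 - 1*(-15024/505) = 26927 + 15024/505 = 13613159/505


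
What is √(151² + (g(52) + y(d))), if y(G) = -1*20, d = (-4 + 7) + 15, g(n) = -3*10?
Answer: √22751 ≈ 150.83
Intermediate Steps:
g(n) = -30
d = 18 (d = 3 + 15 = 18)
y(G) = -20
√(151² + (g(52) + y(d))) = √(151² + (-30 - 20)) = √(22801 - 50) = √22751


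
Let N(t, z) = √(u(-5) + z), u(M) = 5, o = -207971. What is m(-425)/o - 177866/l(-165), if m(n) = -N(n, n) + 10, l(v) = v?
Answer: 36990968236/34315215 + 2*I*√105/207971 ≈ 1078.0 + 9.8542e-5*I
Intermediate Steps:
N(t, z) = √(5 + z)
m(n) = 10 - √(5 + n) (m(n) = -√(5 + n) + 10 = 10 - √(5 + n))
m(-425)/o - 177866/l(-165) = (10 - √(5 - 425))/(-207971) - 177866/(-165) = (10 - √(-420))*(-1/207971) - 177866*(-1/165) = (10 - 2*I*√105)*(-1/207971) + 177866/165 = (-10/207971 + 2*I*√105/207971) + 177866/165 = 36990968236/34315215 + 2*I*√105/207971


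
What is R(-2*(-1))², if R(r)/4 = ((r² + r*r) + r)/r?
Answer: 400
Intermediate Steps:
R(r) = 4*(r + 2*r²)/r (R(r) = 4*(((r² + r*r) + r)/r) = 4*(((r² + r²) + r)/r) = 4*((2*r² + r)/r) = 4*((r + 2*r²)/r) = 4*(r + 2*r²)/r)
R(-2*(-1))² = (4 + 8*(-2*(-1)))² = (4 + 8*2)² = (4 + 16)² = 20² = 400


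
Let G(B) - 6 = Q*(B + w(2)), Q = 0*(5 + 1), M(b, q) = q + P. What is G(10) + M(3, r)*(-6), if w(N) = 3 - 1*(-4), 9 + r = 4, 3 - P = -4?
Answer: -6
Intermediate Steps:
P = 7 (P = 3 - 1*(-4) = 3 + 4 = 7)
r = -5 (r = -9 + 4 = -5)
w(N) = 7 (w(N) = 3 + 4 = 7)
M(b, q) = 7 + q (M(b, q) = q + 7 = 7 + q)
Q = 0 (Q = 0*6 = 0)
G(B) = 6 (G(B) = 6 + 0*(B + 7) = 6 + 0*(7 + B) = 6 + 0 = 6)
G(10) + M(3, r)*(-6) = 6 + (7 - 5)*(-6) = 6 + 2*(-6) = 6 - 12 = -6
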